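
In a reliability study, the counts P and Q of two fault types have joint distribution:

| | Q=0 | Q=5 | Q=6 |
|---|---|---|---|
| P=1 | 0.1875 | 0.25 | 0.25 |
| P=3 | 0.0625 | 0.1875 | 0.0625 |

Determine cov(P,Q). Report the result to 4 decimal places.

E[P] = 1.625,  E[Q] = 4.0625
E[PQ] = 6.6875
cov(P,Q) = E[PQ] − E[P]E[Q] = 6.6875 − (1.625)(4.0625) = 0.0859375

0.0859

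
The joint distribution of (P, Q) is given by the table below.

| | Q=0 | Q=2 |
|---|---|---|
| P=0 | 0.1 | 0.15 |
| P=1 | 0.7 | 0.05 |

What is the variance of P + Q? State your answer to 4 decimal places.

E[P] = 0.75,  E[Q] = 0.4,  E[PQ] = 0.1
Var(P) = 0.75 − (0.75)² = 0.1875;  Var(Q) = 0.8 − (0.4)² = 0.64
Cov(P,Q) = 0.1 − (0.75)(0.4) = -0.2
Var(P + Q) = (1)²·0.1875 + (1)²·0.64 + 2·(1)·(1)·-0.2 = 0.4275

0.4275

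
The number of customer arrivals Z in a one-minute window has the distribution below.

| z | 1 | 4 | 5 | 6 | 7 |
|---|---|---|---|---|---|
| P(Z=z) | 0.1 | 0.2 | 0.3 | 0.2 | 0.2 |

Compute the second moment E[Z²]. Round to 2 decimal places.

27.80

E[Z²] = (1)²(0.1) + (4)²(0.2) + (5)²(0.3) + (6)²(0.2) + (7)²(0.2) = 27.8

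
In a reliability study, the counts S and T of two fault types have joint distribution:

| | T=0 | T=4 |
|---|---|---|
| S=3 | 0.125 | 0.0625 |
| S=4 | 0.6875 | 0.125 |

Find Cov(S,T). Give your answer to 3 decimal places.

-0.109

E[S] = 3.8125,  E[T] = 0.75
E[ST] = 2.75
Cov(S,T) = E[ST] − E[S]E[T] = 2.75 − (3.8125)(0.75) = -0.109375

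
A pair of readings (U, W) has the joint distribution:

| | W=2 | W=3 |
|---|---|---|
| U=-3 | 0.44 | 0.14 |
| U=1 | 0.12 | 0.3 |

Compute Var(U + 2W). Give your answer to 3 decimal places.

E[U] = -1.32,  E[W] = 2.44,  E[UW] = -2.76
Var(U) = 5.64 − (-1.32)² = 3.8976;  Var(W) = 6.2 − (2.44)² = 0.2464
cov(U,W) = -2.76 − (-1.32)(2.44) = 0.4608
Var(U + 2W) = (1)²·3.8976 + (2)²·0.2464 + 2·(1)·(2)·0.4608 = 6.7264

6.726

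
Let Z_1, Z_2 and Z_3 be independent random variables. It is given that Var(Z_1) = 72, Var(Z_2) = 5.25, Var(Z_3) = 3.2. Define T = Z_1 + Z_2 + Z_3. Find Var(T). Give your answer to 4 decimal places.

80.4500

By independence, Var(T) = (1)²Var(Z_1) + (1)²Var(Z_2) + (1)²Var(Z_3)
= (1)²·72 + (1)²·5.25 + (1)²·3.2 = 80.45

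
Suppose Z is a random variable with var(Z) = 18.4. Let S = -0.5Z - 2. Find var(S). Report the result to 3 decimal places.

4.600

var(-0.5Z - 2) = (-0.5)²·var(Z) = 0.25·18.4 = 4.6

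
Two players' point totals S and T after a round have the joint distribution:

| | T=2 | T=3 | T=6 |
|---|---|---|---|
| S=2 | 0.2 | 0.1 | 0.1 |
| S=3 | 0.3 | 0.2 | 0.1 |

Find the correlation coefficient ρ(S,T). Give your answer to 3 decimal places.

-0.081

E[S] = 2.6,  E[T] = 3.1
E[ST] = 8
Cov(S,T) = E[ST] − E[S]E[T] = 8 − (2.6)(3.1) = -0.06
Var(S) = 0.24,  Var(T) = 2.29
ρ = -0.06 / √(0.24·2.29) ≈ -0.081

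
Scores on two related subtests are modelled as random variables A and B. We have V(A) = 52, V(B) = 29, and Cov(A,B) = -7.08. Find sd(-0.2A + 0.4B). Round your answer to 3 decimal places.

2.802

V(-0.2A + 0.4B) = (-0.2)²·V(A) + (0.4)²·V(B) + 2·(-0.2)·(0.4)·Cov(A,B)
= 0.04·52 + 0.16·29 + -0.16·-7.08 = 7.8528
sd(-0.2A + 0.4B) = √7.8528 ≈ 2.802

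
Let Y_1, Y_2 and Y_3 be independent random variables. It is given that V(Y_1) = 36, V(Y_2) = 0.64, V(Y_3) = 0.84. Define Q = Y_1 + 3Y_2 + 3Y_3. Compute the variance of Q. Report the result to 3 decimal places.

By independence, V(Q) = (1)²V(Y_1) + (3)²V(Y_2) + (3)²V(Y_3)
= (1)²·36 + (3)²·0.64 + (3)²·0.84 = 49.32

49.320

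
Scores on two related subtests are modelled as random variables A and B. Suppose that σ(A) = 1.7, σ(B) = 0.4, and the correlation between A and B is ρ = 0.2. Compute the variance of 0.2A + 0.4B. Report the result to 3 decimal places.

0.163

Var(A) = (1.7)² = 2.89;  Var(B) = (0.4)² = 0.16
Cov(A,B) = ρ·σ(A)·σ(B) = 0.2·1.7·0.4 = 0.136
Var(0.2A + 0.4B) = (0.2)²·Var(A) + (0.4)²·Var(B) + 2·(0.2)·(0.4)·Cov(A,B)
= 0.04·2.89 + 0.16·0.16 + 0.16·0.136 = 0.16296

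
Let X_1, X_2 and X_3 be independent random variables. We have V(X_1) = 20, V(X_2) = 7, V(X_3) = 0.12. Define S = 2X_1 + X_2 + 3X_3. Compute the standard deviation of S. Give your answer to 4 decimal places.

9.3851

By independence, V(S) = (2)²V(X_1) + (1)²V(X_2) + (3)²V(X_3)
= (2)²·20 + (1)²·7 + (3)²·0.12 = 88.08
SD(S) = √88.08 ≈ 9.3851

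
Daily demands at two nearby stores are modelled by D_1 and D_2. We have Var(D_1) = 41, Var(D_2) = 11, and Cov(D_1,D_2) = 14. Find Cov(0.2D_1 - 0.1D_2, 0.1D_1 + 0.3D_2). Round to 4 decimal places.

1.1900

Cov(0.2D_1 - 0.1D_2, 0.1D_1 + 0.3D_2) = (0.2)(0.1)Var(D_1) + (-0.1)(0.3)Var(D_2) + [(0.2)(0.3) + (-0.1)(0.1)]Cov(D_1,D_2)
= 0.02·41 + -0.03·11 + 0.05·14 = 1.19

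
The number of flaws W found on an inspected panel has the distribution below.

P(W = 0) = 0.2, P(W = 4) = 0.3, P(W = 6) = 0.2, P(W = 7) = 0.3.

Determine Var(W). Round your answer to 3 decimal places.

6.450

E[W] = (0)(0.2) + (4)(0.3) + (6)(0.2) + (7)(0.3) = 4.5
E[W²] = (0)²(0.2) + (4)²(0.3) + (6)²(0.2) + (7)²(0.3) = 26.7
Var(W) = E[W²] − (E[W])² = 26.7 − (4.5)² = 6.45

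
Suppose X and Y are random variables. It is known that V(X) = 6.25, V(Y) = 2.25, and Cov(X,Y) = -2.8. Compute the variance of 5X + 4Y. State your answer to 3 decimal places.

80.250

V(5X + 4Y) = (5)²·V(X) + (4)²·V(Y) + 2·(5)·(4)·Cov(X,Y)
= 25·6.25 + 16·2.25 + 40·-2.8 = 80.25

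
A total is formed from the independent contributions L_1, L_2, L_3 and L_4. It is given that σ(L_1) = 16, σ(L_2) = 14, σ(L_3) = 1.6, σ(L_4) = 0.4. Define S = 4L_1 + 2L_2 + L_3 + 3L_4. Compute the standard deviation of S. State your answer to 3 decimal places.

69.886

var(L_1) = 256, var(L_2) = 196, var(L_3) = 2.56, var(L_4) = 0.16
By independence, var(S) = (4)²var(L_1) + (2)²var(L_2) + (1)²var(L_3) + (3)²var(L_4)
= (4)²·256 + (2)²·196 + (1)²·2.56 + (3)²·0.16 = 4884
σ(S) = √4884 ≈ 69.886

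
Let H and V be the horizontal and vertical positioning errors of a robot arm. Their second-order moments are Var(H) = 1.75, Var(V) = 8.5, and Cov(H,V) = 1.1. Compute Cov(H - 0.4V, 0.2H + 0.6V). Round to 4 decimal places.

Cov(H - 0.4V, 0.2H + 0.6V) = (1)(0.2)Var(H) + (-0.4)(0.6)Var(V) + [(1)(0.6) + (-0.4)(0.2)]Cov(H,V)
= 0.2·1.75 + -0.24·8.5 + 0.52·1.1 = -1.118

-1.1180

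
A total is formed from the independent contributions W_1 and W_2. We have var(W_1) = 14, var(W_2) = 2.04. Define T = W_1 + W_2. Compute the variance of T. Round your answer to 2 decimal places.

16.04

By independence, var(T) = (1)²var(W_1) + (1)²var(W_2)
= (1)²·14 + (1)²·2.04 = 16.04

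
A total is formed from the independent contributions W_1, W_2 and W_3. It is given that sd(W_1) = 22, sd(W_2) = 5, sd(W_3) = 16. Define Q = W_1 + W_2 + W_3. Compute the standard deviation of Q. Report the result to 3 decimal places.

27.659

V(W_1) = 484, V(W_2) = 25, V(W_3) = 256
By independence, V(Q) = (1)²V(W_1) + (1)²V(W_2) + (1)²V(W_3)
= (1)²·484 + (1)²·25 + (1)²·256 = 765
sd(Q) = √765 ≈ 27.659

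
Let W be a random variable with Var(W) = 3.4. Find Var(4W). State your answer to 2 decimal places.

Var(4W) = (4)²·Var(W) = 16·3.4 = 54.4

54.40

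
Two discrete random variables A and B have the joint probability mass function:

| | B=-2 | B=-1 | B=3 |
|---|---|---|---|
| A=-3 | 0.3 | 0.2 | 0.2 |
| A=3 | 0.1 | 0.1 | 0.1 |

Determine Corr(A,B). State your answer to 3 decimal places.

E[A] = -1.2,  E[B] = -0.2
E[AB] = 0.6
Cov(A,B) = E[AB] − E[A]E[B] = 0.6 − (-1.2)(-0.2) = 0.36
var(A) = 7.56,  var(B) = 4.56
ρ = 0.36 / √(7.56·4.56) ≈ 0.061

0.061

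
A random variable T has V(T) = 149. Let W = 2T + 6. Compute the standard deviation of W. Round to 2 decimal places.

24.41

V(2T + 6) = (2)²·149 = 596
σ(W) = √596 ≈ 24.41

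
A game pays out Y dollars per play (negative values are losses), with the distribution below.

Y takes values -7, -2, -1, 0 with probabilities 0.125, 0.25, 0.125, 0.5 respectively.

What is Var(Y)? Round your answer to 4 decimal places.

E[Y] = (-7)(0.125) + (-2)(0.25) + (-1)(0.125) + (0)(0.5) = -1.5
E[Y²] = (-7)²(0.125) + (-2)²(0.25) + (-1)²(0.125) + (0)²(0.5) = 7.25
Var(Y) = E[Y²] − (E[Y])² = 7.25 − (-1.5)² = 5

5.0000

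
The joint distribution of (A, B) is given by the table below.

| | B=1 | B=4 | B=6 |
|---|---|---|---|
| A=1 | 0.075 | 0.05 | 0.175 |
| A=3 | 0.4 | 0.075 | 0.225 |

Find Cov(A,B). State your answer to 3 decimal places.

E[A] = 2.4,  E[B] = 3.375
E[AB] = 7.475
Cov(A,B) = E[AB] − E[A]E[B] = 7.475 − (2.4)(3.375) = -0.625

-0.625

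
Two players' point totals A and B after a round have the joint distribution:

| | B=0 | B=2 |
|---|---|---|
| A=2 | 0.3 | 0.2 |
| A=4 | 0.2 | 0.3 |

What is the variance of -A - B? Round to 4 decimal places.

E[A] = 3,  E[B] = 1,  E[AB] = 3.2
Var(A) = 10 − (3)² = 1;  Var(B) = 2 − (1)² = 1
Cov(A,B) = 3.2 − (3)(1) = 0.2
Var(-A - B) = (-1)²·1 + (-1)²·1 + 2·(-1)·(-1)·0.2 = 2.4

2.4000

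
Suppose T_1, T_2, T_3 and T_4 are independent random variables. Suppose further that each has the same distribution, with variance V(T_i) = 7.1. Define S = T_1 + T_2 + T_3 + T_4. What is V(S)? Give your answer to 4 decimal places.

28.4000

By independence, V(S) = (1)²V(T_1) + (1)²V(T_2) + (1)²V(T_3) + (1)²V(T_4)
= (1)²·7.1 + (1)²·7.1 + (1)²·7.1 + (1)²·7.1 = 28.4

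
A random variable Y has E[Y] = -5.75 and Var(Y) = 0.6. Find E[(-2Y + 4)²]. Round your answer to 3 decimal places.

E[-2Y + 4] = -2·-5.75 + 4 = 15.5
Var(-2Y + 4) = (-2)²·0.6 = 2.4
E[(-2Y + 4)²] = Var((-2Y + 4)) + (E[(-2Y + 4)])² = 2.4 + (15.5)² = 242.65

242.650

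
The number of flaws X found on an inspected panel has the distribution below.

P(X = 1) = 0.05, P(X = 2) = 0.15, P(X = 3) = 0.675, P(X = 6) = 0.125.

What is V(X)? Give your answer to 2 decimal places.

1.46

E[X] = (1)(0.05) + (2)(0.15) + (3)(0.675) + (6)(0.125) = 3.125
E[X²] = (1)²(0.05) + (2)²(0.15) + (3)²(0.675) + (6)²(0.125) = 11.225
V(X) = E[X²] − (E[X])² = 11.225 − (3.125)² = 1.459375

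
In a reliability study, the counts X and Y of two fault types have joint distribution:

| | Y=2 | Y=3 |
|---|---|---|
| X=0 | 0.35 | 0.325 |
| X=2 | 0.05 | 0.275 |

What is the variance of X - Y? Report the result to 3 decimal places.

0.798

E[X] = 0.65,  E[Y] = 2.6,  E[XY] = 1.85
V(X) = 1.3 − (0.65)² = 0.8775;  V(Y) = 7 − (2.6)² = 0.24
Cov(X,Y) = 1.85 − (0.65)(2.6) = 0.16
V(X - Y) = (1)²·0.8775 + (-1)²·0.24 + 2·(1)·(-1)·0.16 = 0.7975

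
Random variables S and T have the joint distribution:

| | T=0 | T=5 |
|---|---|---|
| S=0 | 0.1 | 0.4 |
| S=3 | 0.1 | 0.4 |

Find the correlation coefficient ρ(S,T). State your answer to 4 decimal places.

0.0000

E[S] = 1.5,  E[T] = 4
E[ST] = 6
Cov(S,T) = E[ST] − E[S]E[T] = 6 − (1.5)(4) = 0
Var(S) = 2.25,  Var(T) = 4
ρ = 0 / √(2.25·4) ≈ 0.0000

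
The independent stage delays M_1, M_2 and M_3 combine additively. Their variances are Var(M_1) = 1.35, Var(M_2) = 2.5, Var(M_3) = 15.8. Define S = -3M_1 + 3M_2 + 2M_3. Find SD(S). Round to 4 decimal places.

By independence, Var(S) = (-3)²Var(M_1) + (3)²Var(M_2) + (2)²Var(M_3)
= (-3)²·1.35 + (3)²·2.5 + (2)²·15.8 = 97.85
SD(S) = √97.85 ≈ 9.8919

9.8919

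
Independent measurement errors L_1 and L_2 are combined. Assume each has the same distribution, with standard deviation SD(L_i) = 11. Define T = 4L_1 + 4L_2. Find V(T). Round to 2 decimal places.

V(L_i) = (11)² = 121
By independence, V(T) = (4)²V(L_1) + (4)²V(L_2)
= (4)²·121 + (4)²·121 = 3872

3872.00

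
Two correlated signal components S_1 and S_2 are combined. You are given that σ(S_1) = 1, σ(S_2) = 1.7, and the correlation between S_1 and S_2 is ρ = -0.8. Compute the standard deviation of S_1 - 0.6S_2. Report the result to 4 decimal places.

1.9164

var(S_1) = (1)² = 1;  var(S_2) = (1.7)² = 2.89
Cov(S_1,S_2) = ρ·σ(S_1)·σ(S_2) = -0.8·1·1.7 = -1.36
var(S_1 - 0.6S_2) = (1)²·var(S_1) + (-0.6)²·var(S_2) + 2·(1)·(-0.6)·Cov(S_1,S_2)
= 1·1 + 0.36·2.89 + -1.2·-1.36 = 3.6724
σ(S_1 - 0.6S_2) = √3.6724 ≈ 1.9164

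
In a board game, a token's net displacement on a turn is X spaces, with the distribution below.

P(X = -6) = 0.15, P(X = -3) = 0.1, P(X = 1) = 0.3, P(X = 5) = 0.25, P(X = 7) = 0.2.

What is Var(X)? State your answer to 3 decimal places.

19.588

E[X] = (-6)(0.15) + (-3)(0.1) + (1)(0.3) + (5)(0.25) + (7)(0.2) = 1.75
E[X²] = (-6)²(0.15) + (-3)²(0.1) + (1)²(0.3) + (5)²(0.25) + (7)²(0.2) = 22.65
Var(X) = E[X²] − (E[X])² = 22.65 − (1.75)² = 19.5875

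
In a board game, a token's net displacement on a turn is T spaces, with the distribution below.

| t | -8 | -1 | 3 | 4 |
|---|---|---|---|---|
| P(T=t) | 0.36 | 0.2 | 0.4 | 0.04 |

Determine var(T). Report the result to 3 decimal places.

24.522

E[T] = (-8)(0.36) + (-1)(0.2) + (3)(0.4) + (4)(0.04) = -1.72
E[T²] = (-8)²(0.36) + (-1)²(0.2) + (3)²(0.4) + (4)²(0.04) = 27.48
var(T) = E[T²] − (E[T])² = 27.48 − (-1.72)² = 24.5216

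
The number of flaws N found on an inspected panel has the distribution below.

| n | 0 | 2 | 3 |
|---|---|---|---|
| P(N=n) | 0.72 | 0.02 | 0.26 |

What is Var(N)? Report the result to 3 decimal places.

1.748

E[N] = (0)(0.72) + (2)(0.02) + (3)(0.26) = 0.82
E[N²] = (0)²(0.72) + (2)²(0.02) + (3)²(0.26) = 2.42
Var(N) = E[N²] − (E[N])² = 2.42 − (0.82)² = 1.7476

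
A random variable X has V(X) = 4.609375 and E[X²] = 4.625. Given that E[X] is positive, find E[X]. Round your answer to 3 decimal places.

0.125

(E[X])² = E[X²] − V(X) = 4.625 − 4.609375 = 0.015625
E[X] = √0.015625 = 0.125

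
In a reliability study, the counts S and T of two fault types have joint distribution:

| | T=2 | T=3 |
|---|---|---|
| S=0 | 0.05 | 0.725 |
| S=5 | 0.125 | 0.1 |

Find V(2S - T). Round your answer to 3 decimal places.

19.294

E[S] = 1.125,  E[T] = 2.825,  E[ST] = 2.75
V(S) = 5.625 − (1.125)² = 4.359375;  V(T) = 8.125 − (2.825)² = 0.144375
cov(S,T) = 2.75 − (1.125)(2.825) = -0.428125
V(2S - T) = (2)²·4.359375 + (-1)²·0.144375 + 2·(2)·(-1)·-0.428125 = 19.294375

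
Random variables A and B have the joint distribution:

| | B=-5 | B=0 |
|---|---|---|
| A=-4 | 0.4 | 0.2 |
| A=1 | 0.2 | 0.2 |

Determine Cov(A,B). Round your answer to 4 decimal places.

1.0000

E[A] = -2,  E[B] = -3
E[AB] = 7
Cov(A,B) = E[AB] − E[A]E[B] = 7 − (-2)(-3) = 1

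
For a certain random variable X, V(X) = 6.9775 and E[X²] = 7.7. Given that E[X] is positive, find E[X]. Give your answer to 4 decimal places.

0.8500

(E[X])² = E[X²] − V(X) = 7.7 − 6.9775 = 0.7225
E[X] = √0.7225 = 0.85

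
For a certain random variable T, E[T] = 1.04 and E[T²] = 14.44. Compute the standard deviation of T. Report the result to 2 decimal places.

3.65

Var(T) = 14.44 − (1.04)² = 13.3584
SD(T) = √13.3584 ≈ 3.65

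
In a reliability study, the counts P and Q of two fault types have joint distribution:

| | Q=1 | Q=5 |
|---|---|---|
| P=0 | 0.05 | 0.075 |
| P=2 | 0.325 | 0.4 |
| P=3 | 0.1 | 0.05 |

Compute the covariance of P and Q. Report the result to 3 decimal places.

-0.190

E[P] = 1.9,  E[Q] = 3.1
E[PQ] = 5.7
Cov(P,Q) = E[PQ] − E[P]E[Q] = 5.7 − (1.9)(3.1) = -0.19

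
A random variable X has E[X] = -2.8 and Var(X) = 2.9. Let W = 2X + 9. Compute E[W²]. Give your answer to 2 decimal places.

E[2X + 9] = 2·-2.8 + 9 = 3.4
Var(2X + 9) = (2)²·2.9 = 11.6
E[W²] = Var(W) + (E[W])² = 11.6 + (3.4)² = 23.16

23.16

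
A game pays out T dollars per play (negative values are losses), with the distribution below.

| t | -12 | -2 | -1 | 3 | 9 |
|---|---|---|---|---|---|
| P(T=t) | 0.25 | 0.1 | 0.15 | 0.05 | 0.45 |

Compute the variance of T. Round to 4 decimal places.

72.7275

E[T] = (-12)(0.25) + (-2)(0.1) + (-1)(0.15) + (3)(0.05) + (9)(0.45) = 0.85
E[T²] = (-12)²(0.25) + (-2)²(0.1) + (-1)²(0.15) + (3)²(0.05) + (9)²(0.45) = 73.45
V(T) = E[T²] − (E[T])² = 73.45 − (0.85)² = 72.7275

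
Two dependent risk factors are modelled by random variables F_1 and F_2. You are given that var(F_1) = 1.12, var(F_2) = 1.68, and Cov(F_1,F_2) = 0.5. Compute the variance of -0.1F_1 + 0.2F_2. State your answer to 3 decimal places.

0.058

var(-0.1F_1 + 0.2F_2) = (-0.1)²·var(F_1) + (0.2)²·var(F_2) + 2·(-0.1)·(0.2)·Cov(F_1,F_2)
= 0.01·1.12 + 0.04·1.68 + -0.04·0.5 = 0.0584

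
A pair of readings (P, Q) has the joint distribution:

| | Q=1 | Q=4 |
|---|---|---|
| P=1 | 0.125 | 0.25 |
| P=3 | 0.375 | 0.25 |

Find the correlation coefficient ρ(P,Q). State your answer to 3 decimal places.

-0.258

E[P] = 2.25,  E[Q] = 2.5
E[PQ] = 5.25
Cov(P,Q) = E[PQ] − E[P]E[Q] = 5.25 − (2.25)(2.5) = -0.375
V(P) = 0.9375,  V(Q) = 2.25
ρ = -0.375 / √(0.9375·2.25) ≈ -0.258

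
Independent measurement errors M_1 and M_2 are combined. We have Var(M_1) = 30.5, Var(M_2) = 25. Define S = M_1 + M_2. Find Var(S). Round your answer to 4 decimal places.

55.5000

By independence, Var(S) = (1)²Var(M_1) + (1)²Var(M_2)
= (1)²·30.5 + (1)²·25 = 55.5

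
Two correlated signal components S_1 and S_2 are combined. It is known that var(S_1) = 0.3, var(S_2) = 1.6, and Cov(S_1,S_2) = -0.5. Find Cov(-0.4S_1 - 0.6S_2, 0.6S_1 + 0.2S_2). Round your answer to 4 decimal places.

Cov(-0.4S_1 - 0.6S_2, 0.6S_1 + 0.2S_2) = (-0.4)(0.6)var(S_1) + (-0.6)(0.2)var(S_2) + [(-0.4)(0.2) + (-0.6)(0.6)]Cov(S_1,S_2)
= -0.24·0.3 + -0.12·1.6 + -0.44·-0.5 = -0.044

-0.0440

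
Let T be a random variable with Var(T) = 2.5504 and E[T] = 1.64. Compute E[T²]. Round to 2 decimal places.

E[T²] = Var(T) + (E[T])² = 2.5504 + (1.64)² = 5.24

5.24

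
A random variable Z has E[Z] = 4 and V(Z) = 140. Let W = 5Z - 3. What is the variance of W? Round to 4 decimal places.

V(5Z - 3) = (5)²·V(Z) = 25·140 = 3500

3500.0000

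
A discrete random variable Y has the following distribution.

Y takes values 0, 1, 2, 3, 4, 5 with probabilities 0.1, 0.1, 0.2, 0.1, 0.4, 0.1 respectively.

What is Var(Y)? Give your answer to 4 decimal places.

2.2900

E[Y] = (0)(0.1) + (1)(0.1) + (2)(0.2) + (3)(0.1) + (4)(0.4) + (5)(0.1) = 2.9
E[Y²] = (0)²(0.1) + (1)²(0.1) + (2)²(0.2) + (3)²(0.1) + (4)²(0.4) + (5)²(0.1) = 10.7
Var(Y) = E[Y²] − (E[Y])² = 10.7 − (2.9)² = 2.29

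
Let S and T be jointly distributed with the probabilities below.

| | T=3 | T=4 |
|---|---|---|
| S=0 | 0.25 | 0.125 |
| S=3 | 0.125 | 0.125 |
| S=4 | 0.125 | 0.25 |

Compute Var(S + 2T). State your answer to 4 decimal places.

5.1875

E[S] = 2.25,  E[T] = 3.5,  E[ST] = 8.125
Var(S) = 8.25 − (2.25)² = 3.1875;  Var(T) = 12.5 − (3.5)² = 0.25
Cov(S,T) = 8.125 − (2.25)(3.5) = 0.25
Var(S + 2T) = (1)²·3.1875 + (2)²·0.25 + 2·(1)·(2)·0.25 = 5.1875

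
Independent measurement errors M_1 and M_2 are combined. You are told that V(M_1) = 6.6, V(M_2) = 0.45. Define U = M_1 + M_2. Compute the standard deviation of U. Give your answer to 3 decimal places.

2.655

By independence, V(U) = (1)²V(M_1) + (1)²V(M_2)
= (1)²·6.6 + (1)²·0.45 = 7.05
SD(U) = √7.05 ≈ 2.655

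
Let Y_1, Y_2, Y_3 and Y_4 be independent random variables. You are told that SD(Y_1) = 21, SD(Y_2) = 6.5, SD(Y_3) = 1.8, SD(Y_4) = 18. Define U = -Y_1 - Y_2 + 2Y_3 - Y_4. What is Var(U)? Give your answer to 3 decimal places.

Var(Y_1) = 441, Var(Y_2) = 42.25, Var(Y_3) = 3.24, Var(Y_4) = 324
By independence, Var(U) = (-1)²Var(Y_1) + (-1)²Var(Y_2) + (2)²Var(Y_3) + (-1)²Var(Y_4)
= (-1)²·441 + (-1)²·42.25 + (2)²·3.24 + (-1)²·324 = 820.21

820.210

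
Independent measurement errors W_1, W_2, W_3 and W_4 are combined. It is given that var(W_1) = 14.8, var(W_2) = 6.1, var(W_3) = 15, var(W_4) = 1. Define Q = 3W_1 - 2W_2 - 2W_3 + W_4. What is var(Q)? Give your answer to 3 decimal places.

218.600

By independence, var(Q) = (3)²var(W_1) + (-2)²var(W_2) + (-2)²var(W_3) + (1)²var(W_4)
= (3)²·14.8 + (-2)²·6.1 + (-2)²·15 + (1)²·1 = 218.6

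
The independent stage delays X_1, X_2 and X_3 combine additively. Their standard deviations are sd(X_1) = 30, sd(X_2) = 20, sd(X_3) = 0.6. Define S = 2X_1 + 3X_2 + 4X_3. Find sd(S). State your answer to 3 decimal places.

84.887

V(X_1) = 900, V(X_2) = 400, V(X_3) = 0.36
By independence, V(S) = (2)²V(X_1) + (3)²V(X_2) + (4)²V(X_3)
= (2)²·900 + (3)²·400 + (4)²·0.36 = 7205.76
sd(S) = √7205.76 ≈ 84.887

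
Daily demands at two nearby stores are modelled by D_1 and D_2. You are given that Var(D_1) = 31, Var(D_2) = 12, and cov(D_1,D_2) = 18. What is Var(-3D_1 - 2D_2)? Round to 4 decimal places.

543.0000

Var(-3D_1 - 2D_2) = (-3)²·Var(D_1) + (-2)²·Var(D_2) + 2·(-3)·(-2)·cov(D_1,D_2)
= 9·31 + 4·12 + 12·18 = 543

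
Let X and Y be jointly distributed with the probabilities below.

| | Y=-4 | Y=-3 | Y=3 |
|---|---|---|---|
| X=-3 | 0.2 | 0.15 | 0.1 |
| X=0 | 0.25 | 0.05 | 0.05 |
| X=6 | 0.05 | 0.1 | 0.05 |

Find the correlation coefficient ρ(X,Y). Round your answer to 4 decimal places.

0.0450

E[X] = -0.15,  E[Y] = -2.3
E[XY] = 0.75
Cov(X,Y) = E[XY] − E[X]E[Y] = 0.75 − (-0.15)(-2.3) = 0.405
Var(X) = 11.2275,  Var(Y) = 7.21
ρ = 0.405 / √(11.2275·7.21) ≈ 0.0450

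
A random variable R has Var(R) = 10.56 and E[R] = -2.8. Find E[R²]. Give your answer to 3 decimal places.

18.400

E[R²] = Var(R) + (E[R])² = 10.56 + (-2.8)² = 18.4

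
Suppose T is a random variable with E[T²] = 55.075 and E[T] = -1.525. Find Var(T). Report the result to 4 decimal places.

52.7494

Var(T) = 55.075 − (-1.525)² = 52.749375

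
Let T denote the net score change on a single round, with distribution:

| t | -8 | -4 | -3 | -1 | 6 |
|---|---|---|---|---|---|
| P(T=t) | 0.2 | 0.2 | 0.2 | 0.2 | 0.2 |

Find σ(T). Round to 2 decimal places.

4.60

E[T] = (-8)(0.2) + (-4)(0.2) + (-3)(0.2) + (-1)(0.2) + (6)(0.2) = -2
E[T²] = (-8)²(0.2) + (-4)²(0.2) + (-3)²(0.2) + (-1)²(0.2) + (6)²(0.2) = 25.2
Var(T) = E[T²] − (E[T])² = 25.2 − (-2)² = 21.2
σ(T) = √21.2 ≈ 4.60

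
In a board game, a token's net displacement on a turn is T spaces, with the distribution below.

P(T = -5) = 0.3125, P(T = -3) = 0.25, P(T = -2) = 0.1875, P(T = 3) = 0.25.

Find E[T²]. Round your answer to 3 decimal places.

E[T²] = (-5)²(0.3125) + (-3)²(0.25) + (-2)²(0.1875) + (3)²(0.25) = 13.0625

13.063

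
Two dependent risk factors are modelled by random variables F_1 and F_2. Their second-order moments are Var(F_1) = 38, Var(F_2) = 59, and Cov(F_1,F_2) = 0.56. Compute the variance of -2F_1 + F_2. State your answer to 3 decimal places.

Var(-2F_1 + F_2) = (-2)²·Var(F_1) + (1)²·Var(F_2) + 2·(-2)·(1)·Cov(F_1,F_2)
= 4·38 + 1·59 + -4·0.56 = 208.76

208.760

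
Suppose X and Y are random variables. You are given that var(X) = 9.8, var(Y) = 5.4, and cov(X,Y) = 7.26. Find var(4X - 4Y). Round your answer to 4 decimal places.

10.8800

var(4X - 4Y) = (4)²·var(X) + (-4)²·var(Y) + 2·(4)·(-4)·cov(X,Y)
= 16·9.8 + 16·5.4 + -32·7.26 = 10.88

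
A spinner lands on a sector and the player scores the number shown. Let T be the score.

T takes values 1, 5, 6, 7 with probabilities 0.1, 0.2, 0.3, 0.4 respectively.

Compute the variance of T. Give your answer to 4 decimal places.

E[T] = (1)(0.1) + (5)(0.2) + (6)(0.3) + (7)(0.4) = 5.7
E[T²] = (1)²(0.1) + (5)²(0.2) + (6)²(0.3) + (7)²(0.4) = 35.5
var(T) = E[T²] − (E[T])² = 35.5 − (5.7)² = 3.01

3.0100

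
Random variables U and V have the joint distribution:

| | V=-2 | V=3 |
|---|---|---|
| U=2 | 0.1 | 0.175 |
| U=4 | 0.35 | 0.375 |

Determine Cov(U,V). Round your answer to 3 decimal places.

-0.238

E[U] = 3.45,  E[V] = 0.75
E[UV] = 2.35
Cov(U,V) = E[UV] − E[U]E[V] = 2.35 − (3.45)(0.75) = -0.2375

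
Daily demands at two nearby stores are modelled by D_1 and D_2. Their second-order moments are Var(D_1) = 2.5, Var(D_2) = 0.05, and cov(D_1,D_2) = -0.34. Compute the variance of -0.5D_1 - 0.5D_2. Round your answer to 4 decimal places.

0.4675

Var(-0.5D_1 - 0.5D_2) = (-0.5)²·Var(D_1) + (-0.5)²·Var(D_2) + 2·(-0.5)·(-0.5)·cov(D_1,D_2)
= 0.25·2.5 + 0.25·0.05 + 0.5·-0.34 = 0.4675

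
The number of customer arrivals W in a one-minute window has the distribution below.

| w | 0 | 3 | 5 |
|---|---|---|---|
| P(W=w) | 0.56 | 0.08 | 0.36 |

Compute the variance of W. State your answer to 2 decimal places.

E[W] = (0)(0.56) + (3)(0.08) + (5)(0.36) = 2.04
E[W²] = (0)²(0.56) + (3)²(0.08) + (5)²(0.36) = 9.72
var(W) = E[W²] − (E[W])² = 9.72 − (2.04)² = 5.5584

5.56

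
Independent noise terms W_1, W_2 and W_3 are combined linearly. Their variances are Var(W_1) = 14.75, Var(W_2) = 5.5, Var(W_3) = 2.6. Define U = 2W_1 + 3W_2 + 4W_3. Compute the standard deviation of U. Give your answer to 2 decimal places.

12.25

By independence, Var(U) = (2)²Var(W_1) + (3)²Var(W_2) + (4)²Var(W_3)
= (2)²·14.75 + (3)²·5.5 + (4)²·2.6 = 150.1
sd(U) = √150.1 ≈ 12.25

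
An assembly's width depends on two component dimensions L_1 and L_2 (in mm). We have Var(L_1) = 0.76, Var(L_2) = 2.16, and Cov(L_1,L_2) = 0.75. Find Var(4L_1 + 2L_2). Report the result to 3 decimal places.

32.800

Var(4L_1 + 2L_2) = (4)²·Var(L_1) + (2)²·Var(L_2) + 2·(4)·(2)·Cov(L_1,L_2)
= 16·0.76 + 4·2.16 + 16·0.75 = 32.8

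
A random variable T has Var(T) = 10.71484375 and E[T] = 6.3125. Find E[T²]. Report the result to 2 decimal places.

E[T²] = Var(T) + (E[T])² = 10.71484375 + (6.3125)² = 50.5625

50.56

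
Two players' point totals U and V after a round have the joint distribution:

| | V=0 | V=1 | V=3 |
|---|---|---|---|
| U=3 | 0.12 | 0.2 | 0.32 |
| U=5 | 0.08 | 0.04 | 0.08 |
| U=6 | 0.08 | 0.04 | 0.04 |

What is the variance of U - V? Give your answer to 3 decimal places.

3.882

E[U] = 3.88,  E[V] = 1.6,  E[UV] = 5.84
Var(U) = 16.52 − (3.88)² = 1.4656;  Var(V) = 4.24 − (1.6)² = 1.68
Cov(U,V) = 5.84 − (3.88)(1.6) = -0.368
Var(U - V) = (1)²·1.4656 + (-1)²·1.68 + 2·(1)·(-1)·-0.368 = 3.8816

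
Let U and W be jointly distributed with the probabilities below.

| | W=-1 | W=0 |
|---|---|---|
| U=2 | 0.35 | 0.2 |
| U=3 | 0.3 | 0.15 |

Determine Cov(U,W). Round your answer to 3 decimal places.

-0.008

E[U] = 2.45,  E[W] = -0.65
E[UW] = -1.6
Cov(U,W) = E[UW] − E[U]E[W] = -1.6 − (2.45)(-0.65) = -0.0075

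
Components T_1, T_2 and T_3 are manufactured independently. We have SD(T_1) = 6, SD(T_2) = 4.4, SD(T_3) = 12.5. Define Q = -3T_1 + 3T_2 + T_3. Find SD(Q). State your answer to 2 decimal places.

var(T_1) = 36, var(T_2) = 19.36, var(T_3) = 156.25
By independence, var(Q) = (-3)²var(T_1) + (3)²var(T_2) + (1)²var(T_3)
= (-3)²·36 + (3)²·19.36 + (1)²·156.25 = 654.49
SD(Q) = √654.49 ≈ 25.58

25.58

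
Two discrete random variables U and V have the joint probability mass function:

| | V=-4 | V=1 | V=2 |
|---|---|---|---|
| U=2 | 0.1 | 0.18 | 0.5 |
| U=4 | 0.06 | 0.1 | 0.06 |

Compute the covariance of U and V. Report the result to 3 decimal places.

-0.374

E[U] = 2.44,  E[V] = 0.76
E[UV] = 1.48
cov(U,V) = E[UV] − E[U]E[V] = 1.48 − (2.44)(0.76) = -0.3744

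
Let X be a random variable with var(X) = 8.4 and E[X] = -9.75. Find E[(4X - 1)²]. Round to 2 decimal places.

1734.40

E[4X - 1] = 4·-9.75 − 1 = -40
var(4X - 1) = (4)²·8.4 = 134.4
E[(4X - 1)²] = var((4X - 1)) + (E[(4X - 1)])² = 134.4 + (-40)² = 1734.4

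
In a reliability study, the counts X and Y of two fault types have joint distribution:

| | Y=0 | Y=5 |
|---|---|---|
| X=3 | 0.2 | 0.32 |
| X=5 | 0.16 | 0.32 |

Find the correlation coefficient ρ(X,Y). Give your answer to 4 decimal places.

0.0534

E[X] = 3.96,  E[Y] = 3.2
E[XY] = 12.8
cov(X,Y) = E[XY] − E[X]E[Y] = 12.8 − (3.96)(3.2) = 0.128
Var(X) = 0.9984,  Var(Y) = 5.76
ρ = 0.128 / √(0.9984·5.76) ≈ 0.0534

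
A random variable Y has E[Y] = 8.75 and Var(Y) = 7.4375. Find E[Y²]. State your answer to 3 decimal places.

84.000

E[Y²] = Var(Y) + (E[Y])² = 7.4375 + (8.75)² = 84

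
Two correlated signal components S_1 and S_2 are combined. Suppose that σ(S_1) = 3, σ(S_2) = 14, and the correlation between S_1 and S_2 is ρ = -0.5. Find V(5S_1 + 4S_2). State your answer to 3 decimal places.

2521.000

V(S_1) = (3)² = 9;  V(S_2) = (14)² = 196
cov(S_1,S_2) = ρ·σ(S_1)·σ(S_2) = -0.5·3·14 = -21
V(5S_1 + 4S_2) = (5)²·V(S_1) + (4)²·V(S_2) + 2·(5)·(4)·cov(S_1,S_2)
= 25·9 + 16·196 + 40·-21 = 2521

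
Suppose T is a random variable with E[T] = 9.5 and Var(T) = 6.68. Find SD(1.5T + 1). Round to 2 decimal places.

Var(1.5T + 1) = (1.5)²·6.68 = 15.03
SD(1.5T + 1) = √15.03 ≈ 3.88

3.88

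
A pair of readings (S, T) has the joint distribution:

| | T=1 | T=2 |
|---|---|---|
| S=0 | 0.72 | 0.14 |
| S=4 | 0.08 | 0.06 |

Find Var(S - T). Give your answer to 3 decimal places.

E[S] = 0.56,  E[T] = 1.2,  E[ST] = 0.8
Var(S) = 2.24 − (0.56)² = 1.9264;  Var(T) = 1.6 − (1.2)² = 0.16
Cov(S,T) = 0.8 − (0.56)(1.2) = 0.128
Var(S - T) = (1)²·1.9264 + (-1)²·0.16 + 2·(1)·(-1)·0.128 = 1.8304

1.830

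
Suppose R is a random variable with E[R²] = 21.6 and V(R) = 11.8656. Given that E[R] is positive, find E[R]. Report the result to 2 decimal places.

(E[R])² = E[R²] − V(R) = 21.6 − 11.8656 = 9.7344
E[R] = √9.7344 = 3.12

3.12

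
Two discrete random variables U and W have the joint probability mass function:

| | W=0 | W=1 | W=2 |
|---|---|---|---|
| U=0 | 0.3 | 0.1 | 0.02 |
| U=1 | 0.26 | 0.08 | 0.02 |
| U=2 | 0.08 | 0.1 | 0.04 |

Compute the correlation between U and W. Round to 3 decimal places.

0.259

E[U] = 0.8,  E[W] = 0.44
E[UW] = 0.48
cov(U,W) = E[UW] − E[U]E[W] = 0.48 − (0.8)(0.44) = 0.128
var(U) = 0.6,  var(W) = 0.4064
ρ = 0.128 / √(0.6·0.4064) ≈ 0.259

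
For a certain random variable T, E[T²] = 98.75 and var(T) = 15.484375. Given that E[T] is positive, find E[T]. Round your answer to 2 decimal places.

(E[T])² = E[T²] − var(T) = 98.75 − 15.484375 = 83.265625
E[T] = √83.265625 = 9.125

9.13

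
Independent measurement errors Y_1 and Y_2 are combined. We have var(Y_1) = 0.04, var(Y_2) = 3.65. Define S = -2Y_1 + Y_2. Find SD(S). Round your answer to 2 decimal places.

1.95

By independence, var(S) = (-2)²var(Y_1) + (1)²var(Y_2)
= (-2)²·0.04 + (1)²·3.65 = 3.81
SD(S) = √3.81 ≈ 1.95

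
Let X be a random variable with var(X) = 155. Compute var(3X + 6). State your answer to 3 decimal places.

var(3X + 6) = (3)²·var(X) = 9·155 = 1395

1395.000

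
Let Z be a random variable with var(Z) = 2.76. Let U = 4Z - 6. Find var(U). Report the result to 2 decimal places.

var(4Z - 6) = (4)²·var(Z) = 16·2.76 = 44.16

44.16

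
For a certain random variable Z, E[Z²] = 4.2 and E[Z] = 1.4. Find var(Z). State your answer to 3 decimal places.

var(Z) = 4.2 − (1.4)² = 2.24

2.240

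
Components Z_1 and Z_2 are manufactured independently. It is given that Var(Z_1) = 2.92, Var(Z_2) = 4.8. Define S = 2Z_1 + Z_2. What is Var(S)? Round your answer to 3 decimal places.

16.480

By independence, Var(S) = (2)²Var(Z_1) + (1)²Var(Z_2)
= (2)²·2.92 + (1)²·4.8 = 16.48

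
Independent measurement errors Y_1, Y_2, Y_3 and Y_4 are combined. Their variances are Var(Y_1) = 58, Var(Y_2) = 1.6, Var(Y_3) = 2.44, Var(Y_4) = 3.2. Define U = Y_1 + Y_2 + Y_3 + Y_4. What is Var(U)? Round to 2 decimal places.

By independence, Var(U) = (1)²Var(Y_1) + (1)²Var(Y_2) + (1)²Var(Y_3) + (1)²Var(Y_4)
= (1)²·58 + (1)²·1.6 + (1)²·2.44 + (1)²·3.2 = 65.24

65.24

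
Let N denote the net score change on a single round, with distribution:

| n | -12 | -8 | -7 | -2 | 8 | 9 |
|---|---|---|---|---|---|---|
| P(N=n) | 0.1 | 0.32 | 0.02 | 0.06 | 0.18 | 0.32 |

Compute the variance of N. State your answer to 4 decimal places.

73.4500

E[N] = (-12)(0.1) + (-8)(0.32) + (-7)(0.02) + (-2)(0.06) + (8)(0.18) + (9)(0.32) = 0.3
E[N²] = (-12)²(0.1) + (-8)²(0.32) + (-7)²(0.02) + (-2)²(0.06) + (8)²(0.18) + (9)²(0.32) = 73.54
V(N) = E[N²] − (E[N])² = 73.54 − (0.3)² = 73.45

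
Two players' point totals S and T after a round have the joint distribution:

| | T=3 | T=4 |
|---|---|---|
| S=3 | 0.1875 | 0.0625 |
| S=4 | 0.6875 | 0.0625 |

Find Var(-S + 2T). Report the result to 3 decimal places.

0.750

E[S] = 3.75,  E[T] = 3.125,  E[ST] = 11.6875
Var(S) = 14.25 − (3.75)² = 0.1875;  Var(T) = 9.875 − (3.125)² = 0.109375
Cov(S,T) = 11.6875 − (3.75)(3.125) = -0.03125
Var(-S + 2T) = (-1)²·0.1875 + (2)²·0.109375 + 2·(-1)·(2)·-0.03125 = 0.75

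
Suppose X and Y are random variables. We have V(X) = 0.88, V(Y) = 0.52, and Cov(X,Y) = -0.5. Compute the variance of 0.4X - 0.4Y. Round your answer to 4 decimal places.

V(0.4X - 0.4Y) = (0.4)²·V(X) + (-0.4)²·V(Y) + 2·(0.4)·(-0.4)·Cov(X,Y)
= 0.16·0.88 + 0.16·0.52 + -0.32·-0.5 = 0.384

0.3840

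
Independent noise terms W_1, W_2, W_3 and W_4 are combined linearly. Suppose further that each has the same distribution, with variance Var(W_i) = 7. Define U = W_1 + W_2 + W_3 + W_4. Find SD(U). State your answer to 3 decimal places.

5.292

By independence, Var(U) = (1)²Var(W_1) + (1)²Var(W_2) + (1)²Var(W_3) + (1)²Var(W_4)
= (1)²·7 + (1)²·7 + (1)²·7 + (1)²·7 = 28
SD(U) = √28 ≈ 5.292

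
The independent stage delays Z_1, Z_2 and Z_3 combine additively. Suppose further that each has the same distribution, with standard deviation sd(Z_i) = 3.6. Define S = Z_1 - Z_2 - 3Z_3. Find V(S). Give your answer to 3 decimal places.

142.560

V(Z_i) = (3.6)² = 12.96
By independence, V(S) = (1)²V(Z_1) + (-1)²V(Z_2) + (-3)²V(Z_3)
= (1)²·12.96 + (-1)²·12.96 + (-3)²·12.96 = 142.56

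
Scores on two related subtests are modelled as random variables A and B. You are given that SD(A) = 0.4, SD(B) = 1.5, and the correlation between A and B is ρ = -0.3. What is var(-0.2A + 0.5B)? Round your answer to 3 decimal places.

var(A) = (0.4)² = 0.16;  var(B) = (1.5)² = 2.25
Cov(A,B) = ρ·SD(A)·SD(B) = -0.3·0.4·1.5 = -0.18
var(-0.2A + 0.5B) = (-0.2)²·var(A) + (0.5)²·var(B) + 2·(-0.2)·(0.5)·Cov(A,B)
= 0.04·0.16 + 0.25·2.25 + -0.2·-0.18 = 0.6049

0.605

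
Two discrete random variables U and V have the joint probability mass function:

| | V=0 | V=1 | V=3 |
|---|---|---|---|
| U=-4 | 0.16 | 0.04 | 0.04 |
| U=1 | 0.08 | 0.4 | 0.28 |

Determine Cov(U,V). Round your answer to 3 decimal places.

0.880

E[U] = -0.2,  E[V] = 1.4
E[UV] = 0.6
Cov(U,V) = E[UV] − E[U]E[V] = 0.6 − (-0.2)(1.4) = 0.88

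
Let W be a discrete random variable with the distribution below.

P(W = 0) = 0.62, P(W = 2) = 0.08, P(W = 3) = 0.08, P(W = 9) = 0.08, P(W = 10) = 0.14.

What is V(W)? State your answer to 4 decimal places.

E[W] = (0)(0.62) + (2)(0.08) + (3)(0.08) + (9)(0.08) + (10)(0.14) = 2.52
E[W²] = (0)²(0.62) + (2)²(0.08) + (3)²(0.08) + (9)²(0.08) + (10)²(0.14) = 21.52
V(W) = E[W²] − (E[W])² = 21.52 − (2.52)² = 15.1696

15.1696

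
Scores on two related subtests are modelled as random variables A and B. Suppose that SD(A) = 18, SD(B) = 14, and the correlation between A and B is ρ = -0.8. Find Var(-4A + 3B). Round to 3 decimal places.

Var(A) = (18)² = 324;  Var(B) = (14)² = 196
Cov(A,B) = ρ·SD(A)·SD(B) = -0.8·18·14 = -201.6
Var(-4A + 3B) = (-4)²·Var(A) + (3)²·Var(B) + 2·(-4)·(3)·Cov(A,B)
= 16·324 + 9·196 + -24·-201.6 = 11786.4

11786.400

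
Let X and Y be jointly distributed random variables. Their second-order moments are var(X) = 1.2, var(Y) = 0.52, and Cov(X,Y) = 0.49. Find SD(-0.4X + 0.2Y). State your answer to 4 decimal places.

0.3666

var(-0.4X + 0.2Y) = (-0.4)²·var(X) + (0.2)²·var(Y) + 2·(-0.4)·(0.2)·Cov(X,Y)
= 0.16·1.2 + 0.04·0.52 + -0.16·0.49 = 0.1344
SD(-0.4X + 0.2Y) = √0.1344 ≈ 0.3666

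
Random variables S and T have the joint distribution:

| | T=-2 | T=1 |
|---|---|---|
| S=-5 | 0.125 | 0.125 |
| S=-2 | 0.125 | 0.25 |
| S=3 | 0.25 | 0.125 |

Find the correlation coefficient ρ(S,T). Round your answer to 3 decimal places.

-0.194

E[S] = -0.875,  E[T] = -0.5
E[ST] = -0.5
Cov(S,T) = E[ST] − E[S]E[T] = -0.5 − (-0.875)(-0.5) = -0.9375
V(S) = 10.359375,  V(T) = 2.25
ρ = -0.9375 / √(10.359375·2.25) ≈ -0.194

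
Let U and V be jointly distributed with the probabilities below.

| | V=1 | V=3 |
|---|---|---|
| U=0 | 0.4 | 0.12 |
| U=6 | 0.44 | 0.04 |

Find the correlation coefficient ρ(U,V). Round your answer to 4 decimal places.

E[U] = 2.88,  E[V] = 1.32
E[UV] = 3.36
Cov(U,V) = E[UV] − E[U]E[V] = 3.36 − (2.88)(1.32) = -0.4416
Var(U) = 8.9856,  Var(V) = 0.5376
ρ = -0.4416 / √(8.9856·0.5376) ≈ -0.2009

-0.2009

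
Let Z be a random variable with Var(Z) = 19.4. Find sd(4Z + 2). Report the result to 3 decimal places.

Var(4Z + 2) = (4)²·19.4 = 310.4
sd(4Z + 2) = √310.4 ≈ 17.618

17.618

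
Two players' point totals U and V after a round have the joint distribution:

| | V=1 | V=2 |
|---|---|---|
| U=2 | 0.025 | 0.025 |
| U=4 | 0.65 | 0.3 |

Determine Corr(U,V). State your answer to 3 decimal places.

E[U] = 3.9,  E[V] = 1.325
E[UV] = 5.15
Cov(U,V) = E[UV] − E[U]E[V] = 5.15 − (3.9)(1.325) = -0.0175
Var(U) = 0.19,  Var(V) = 0.219375
ρ = -0.0175 / √(0.19·0.219375) ≈ -0.086

-0.086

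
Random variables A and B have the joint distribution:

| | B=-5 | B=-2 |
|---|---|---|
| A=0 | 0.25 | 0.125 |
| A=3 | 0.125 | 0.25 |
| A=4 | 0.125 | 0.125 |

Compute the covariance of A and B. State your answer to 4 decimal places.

E[A] = 2.125,  E[B] = -3.5
E[AB] = -6.875
cov(A,B) = E[AB] − E[A]E[B] = -6.875 − (2.125)(-3.5) = 0.5625

0.5625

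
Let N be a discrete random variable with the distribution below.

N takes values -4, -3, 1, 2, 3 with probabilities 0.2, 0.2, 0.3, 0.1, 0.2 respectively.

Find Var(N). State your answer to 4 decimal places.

E[N] = (-4)(0.2) + (-3)(0.2) + (1)(0.3) + (2)(0.1) + (3)(0.2) = -0.3
E[N²] = (-4)²(0.2) + (-3)²(0.2) + (1)²(0.3) + (2)²(0.1) + (3)²(0.2) = 7.5
Var(N) = E[N²] − (E[N])² = 7.5 − (-0.3)² = 7.41

7.4100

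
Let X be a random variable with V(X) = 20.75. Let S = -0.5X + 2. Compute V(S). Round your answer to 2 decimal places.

V(-0.5X + 2) = (-0.5)²·V(X) = 0.25·20.75 = 5.1875

5.19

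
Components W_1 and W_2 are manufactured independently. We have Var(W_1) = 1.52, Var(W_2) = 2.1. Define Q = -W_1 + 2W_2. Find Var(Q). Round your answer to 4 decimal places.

By independence, Var(Q) = (-1)²Var(W_1) + (2)²Var(W_2)
= (-1)²·1.52 + (2)²·2.1 = 9.92

9.9200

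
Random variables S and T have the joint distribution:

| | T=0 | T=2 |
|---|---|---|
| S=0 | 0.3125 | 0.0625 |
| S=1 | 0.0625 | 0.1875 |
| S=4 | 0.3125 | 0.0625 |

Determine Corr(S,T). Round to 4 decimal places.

-0.1322

E[S] = 1.75,  E[T] = 0.625
E[ST] = 0.875
Cov(S,T) = E[ST] − E[S]E[T] = 0.875 − (1.75)(0.625) = -0.21875
V(S) = 3.1875,  V(T) = 0.859375
ρ = -0.21875 / √(3.1875·0.859375) ≈ -0.1322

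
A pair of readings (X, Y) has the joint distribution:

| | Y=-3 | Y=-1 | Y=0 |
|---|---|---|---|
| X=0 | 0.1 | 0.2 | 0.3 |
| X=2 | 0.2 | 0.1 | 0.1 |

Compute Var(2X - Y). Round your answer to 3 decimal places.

E[X] = 0.8,  E[Y] = -1.2,  E[XY] = -1.4
Var(X) = 1.6 − (0.8)² = 0.96;  Var(Y) = 3 − (-1.2)² = 1.56
Cov(X,Y) = -1.4 − (0.8)(-1.2) = -0.44
Var(2X - Y) = (2)²·0.96 + (-1)²·1.56 + 2·(2)·(-1)·-0.44 = 7.16

7.160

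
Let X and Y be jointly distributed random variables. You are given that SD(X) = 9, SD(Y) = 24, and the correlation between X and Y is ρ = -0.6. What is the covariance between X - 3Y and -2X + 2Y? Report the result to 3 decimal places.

-4654.800

Var(X) = (9)² = 81;  Var(Y) = (24)² = 576
Cov(X,Y) = ρ·SD(X)·SD(Y) = -0.6·9·24 = -129.6
Cov(X - 3Y, -2X + 2Y) = (1)(-2)Var(X) + (-3)(2)Var(Y) + [(1)(2) + (-3)(-2)]Cov(X,Y)
= -2·81 + -6·576 + 8·-129.6 = -4654.8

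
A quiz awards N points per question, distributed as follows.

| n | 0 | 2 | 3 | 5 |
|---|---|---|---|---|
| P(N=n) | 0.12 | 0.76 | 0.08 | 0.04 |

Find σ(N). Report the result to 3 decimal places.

E[N] = (0)(0.12) + (2)(0.76) + (3)(0.08) + (5)(0.04) = 1.96
E[N²] = (0)²(0.12) + (2)²(0.76) + (3)²(0.08) + (5)²(0.04) = 4.76
var(N) = E[N²] − (E[N])² = 4.76 − (1.96)² = 0.9184
σ(N) = √0.9184 ≈ 0.958

0.958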